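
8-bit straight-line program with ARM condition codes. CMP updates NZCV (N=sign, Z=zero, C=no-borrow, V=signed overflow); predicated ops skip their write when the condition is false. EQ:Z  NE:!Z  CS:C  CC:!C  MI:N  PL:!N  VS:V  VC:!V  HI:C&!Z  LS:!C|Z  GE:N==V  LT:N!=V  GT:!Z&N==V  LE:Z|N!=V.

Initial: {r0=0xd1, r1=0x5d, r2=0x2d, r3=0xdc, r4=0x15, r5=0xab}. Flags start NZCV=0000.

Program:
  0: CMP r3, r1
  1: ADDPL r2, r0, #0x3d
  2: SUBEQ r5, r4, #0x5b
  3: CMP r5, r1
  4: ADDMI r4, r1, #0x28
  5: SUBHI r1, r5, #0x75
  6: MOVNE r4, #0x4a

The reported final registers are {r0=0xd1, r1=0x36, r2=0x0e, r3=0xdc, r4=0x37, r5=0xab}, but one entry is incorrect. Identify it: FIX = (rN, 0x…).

FIX = (r4, 0x4a)

[0] flags=0011 → (cmp)
[1] flags=0011 PL?T → r2=0x0e
[2] flags=0011 EQ?F → skip
[3] flags=0011 → (cmp)
[4] flags=0011 MI?F → skip
[5] flags=0011 HI?T → r1=0x36
[6] flags=0011 NE?T → r4=0x4a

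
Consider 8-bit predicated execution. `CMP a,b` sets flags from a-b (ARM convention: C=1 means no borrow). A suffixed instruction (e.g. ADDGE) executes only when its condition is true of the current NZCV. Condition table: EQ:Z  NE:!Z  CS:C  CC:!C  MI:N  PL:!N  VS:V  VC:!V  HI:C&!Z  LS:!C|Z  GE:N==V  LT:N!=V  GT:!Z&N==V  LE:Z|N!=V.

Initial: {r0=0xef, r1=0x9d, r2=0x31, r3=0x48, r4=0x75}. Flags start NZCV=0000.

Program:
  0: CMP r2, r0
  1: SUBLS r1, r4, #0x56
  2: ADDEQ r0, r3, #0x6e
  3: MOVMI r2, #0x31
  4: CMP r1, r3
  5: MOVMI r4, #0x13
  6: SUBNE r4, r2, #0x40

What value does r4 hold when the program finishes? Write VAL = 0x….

0: ✓ CMP  NZCV=0000
1: ✓ SUBLS  r1←0x1f
2: · ADDEQ
3: · MOVMI
4: ✓ CMP  NZCV=1000
5: ✓ MOVMI  r4←0x13
6: ✓ SUBNE  r4←0xf1

VAL = 0xf1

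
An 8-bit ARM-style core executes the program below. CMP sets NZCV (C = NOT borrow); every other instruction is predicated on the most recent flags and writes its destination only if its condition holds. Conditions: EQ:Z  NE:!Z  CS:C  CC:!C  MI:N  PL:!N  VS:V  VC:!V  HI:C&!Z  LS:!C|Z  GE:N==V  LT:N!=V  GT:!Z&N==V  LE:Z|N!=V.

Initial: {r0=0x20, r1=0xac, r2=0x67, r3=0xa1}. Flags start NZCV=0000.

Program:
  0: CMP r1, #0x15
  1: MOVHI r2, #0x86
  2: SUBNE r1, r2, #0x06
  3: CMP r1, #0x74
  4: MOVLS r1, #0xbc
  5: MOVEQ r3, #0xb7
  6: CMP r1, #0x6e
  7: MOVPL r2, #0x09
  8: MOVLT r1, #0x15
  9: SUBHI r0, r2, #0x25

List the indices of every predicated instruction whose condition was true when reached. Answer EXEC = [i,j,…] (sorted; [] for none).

0: ✓ CMP  NZCV=1010
1: ✓ MOVHI  r2←0x86
2: ✓ SUBNE  r1←0x80
3: ✓ CMP  NZCV=0011
4: · MOVLS
5: · MOVEQ
6: ✓ CMP  NZCV=0011
7: ✓ MOVPL  r2←0x09
8: ✓ MOVLT  r1←0x15
9: ✓ SUBHI  r0←0xe4

EXEC = [1,2,7,8,9]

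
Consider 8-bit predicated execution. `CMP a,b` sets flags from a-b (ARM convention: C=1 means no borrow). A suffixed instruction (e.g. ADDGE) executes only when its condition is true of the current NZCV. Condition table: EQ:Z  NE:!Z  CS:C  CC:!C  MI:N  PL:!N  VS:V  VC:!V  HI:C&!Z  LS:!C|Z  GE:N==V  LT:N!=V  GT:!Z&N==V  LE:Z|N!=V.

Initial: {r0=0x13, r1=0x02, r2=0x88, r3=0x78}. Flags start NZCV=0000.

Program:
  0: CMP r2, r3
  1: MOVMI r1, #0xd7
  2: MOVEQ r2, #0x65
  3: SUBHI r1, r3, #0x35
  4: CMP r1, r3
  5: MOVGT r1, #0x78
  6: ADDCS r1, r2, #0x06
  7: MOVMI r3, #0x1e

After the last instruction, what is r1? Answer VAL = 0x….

VAL = 0x43

[0] flags=0011 → (cmp)
[1] flags=0011 MI?F → skip
[2] flags=0011 EQ?F → skip
[3] flags=0011 HI?T → r1=0x43
[4] flags=1000 → (cmp)
[5] flags=1000 GT?F → skip
[6] flags=1000 CS?F → skip
[7] flags=1000 MI?T → r3=0x1e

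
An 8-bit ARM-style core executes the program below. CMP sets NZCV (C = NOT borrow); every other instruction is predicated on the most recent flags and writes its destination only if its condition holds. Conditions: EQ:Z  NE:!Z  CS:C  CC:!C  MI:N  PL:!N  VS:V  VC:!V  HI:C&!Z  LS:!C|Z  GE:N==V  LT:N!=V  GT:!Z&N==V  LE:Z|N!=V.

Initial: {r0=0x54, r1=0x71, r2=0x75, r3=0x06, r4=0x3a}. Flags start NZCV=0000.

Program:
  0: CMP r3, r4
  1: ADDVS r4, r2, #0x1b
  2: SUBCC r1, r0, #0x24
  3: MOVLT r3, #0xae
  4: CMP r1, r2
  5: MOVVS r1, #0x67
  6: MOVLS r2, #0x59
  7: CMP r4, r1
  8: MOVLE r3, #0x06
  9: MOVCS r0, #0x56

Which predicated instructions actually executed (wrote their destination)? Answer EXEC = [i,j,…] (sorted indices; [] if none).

[0] flags=1000 → (cmp)
[1] flags=1000 VS?F → skip
[2] flags=1000 CC?T → r1=0x30
[3] flags=1000 LT?T → r3=0xae
[4] flags=1000 → (cmp)
[5] flags=1000 VS?F → skip
[6] flags=1000 LS?T → r2=0x59
[7] flags=0010 → (cmp)
[8] flags=0010 LE?F → skip
[9] flags=0010 CS?T → r0=0x56

EXEC = [2,3,6,9]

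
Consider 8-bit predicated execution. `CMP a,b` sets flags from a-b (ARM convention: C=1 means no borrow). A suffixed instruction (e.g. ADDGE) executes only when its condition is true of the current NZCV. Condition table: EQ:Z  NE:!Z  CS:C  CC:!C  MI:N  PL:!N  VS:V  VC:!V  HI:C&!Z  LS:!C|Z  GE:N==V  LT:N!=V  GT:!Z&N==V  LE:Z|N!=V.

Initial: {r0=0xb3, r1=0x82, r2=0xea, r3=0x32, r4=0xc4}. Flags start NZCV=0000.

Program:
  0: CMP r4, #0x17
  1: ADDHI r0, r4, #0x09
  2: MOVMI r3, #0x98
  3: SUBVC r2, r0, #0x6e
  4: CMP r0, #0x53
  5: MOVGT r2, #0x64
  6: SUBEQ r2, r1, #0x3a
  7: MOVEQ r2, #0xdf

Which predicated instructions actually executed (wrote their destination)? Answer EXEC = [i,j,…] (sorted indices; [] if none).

EXEC = [1,2,3]

[0] flags=1010 → (cmp)
[1] flags=1010 HI?T → r0=0xcd
[2] flags=1010 MI?T → r3=0x98
[3] flags=1010 VC?T → r2=0x5f
[4] flags=0011 → (cmp)
[5] flags=0011 GT?F → skip
[6] flags=0011 EQ?F → skip
[7] flags=0011 EQ?F → skip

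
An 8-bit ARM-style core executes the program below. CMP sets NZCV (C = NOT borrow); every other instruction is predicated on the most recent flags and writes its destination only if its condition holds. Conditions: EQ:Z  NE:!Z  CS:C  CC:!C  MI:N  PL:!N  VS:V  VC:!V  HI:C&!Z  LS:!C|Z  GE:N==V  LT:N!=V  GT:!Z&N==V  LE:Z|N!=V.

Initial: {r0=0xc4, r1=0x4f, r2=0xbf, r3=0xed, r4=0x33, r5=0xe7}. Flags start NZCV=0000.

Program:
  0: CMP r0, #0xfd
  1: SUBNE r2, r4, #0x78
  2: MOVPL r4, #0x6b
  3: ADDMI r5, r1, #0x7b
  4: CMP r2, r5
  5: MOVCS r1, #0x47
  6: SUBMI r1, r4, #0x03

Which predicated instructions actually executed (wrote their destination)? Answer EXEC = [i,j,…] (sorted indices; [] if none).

0: ✓ CMP  NZCV=1000
1: ✓ SUBNE  r2←0xbb
2: · MOVPL
3: ✓ ADDMI  r5←0xca
4: ✓ CMP  NZCV=1000
5: · MOVCS
6: ✓ SUBMI  r1←0x30

EXEC = [1,3,6]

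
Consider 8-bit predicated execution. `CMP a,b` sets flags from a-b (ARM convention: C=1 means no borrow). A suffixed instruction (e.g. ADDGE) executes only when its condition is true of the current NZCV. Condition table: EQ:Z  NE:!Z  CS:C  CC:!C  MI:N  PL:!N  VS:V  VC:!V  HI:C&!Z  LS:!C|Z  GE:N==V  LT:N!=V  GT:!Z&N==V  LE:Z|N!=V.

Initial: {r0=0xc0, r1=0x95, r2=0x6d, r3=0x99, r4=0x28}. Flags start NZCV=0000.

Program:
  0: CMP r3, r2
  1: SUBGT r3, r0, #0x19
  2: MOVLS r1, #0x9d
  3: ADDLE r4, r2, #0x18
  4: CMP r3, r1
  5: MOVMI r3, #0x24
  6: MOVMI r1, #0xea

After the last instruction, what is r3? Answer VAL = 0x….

[0] flags=0011 → (cmp)
[1] flags=0011 GT?F → skip
[2] flags=0011 LS?F → skip
[3] flags=0011 LE?T → r4=0x85
[4] flags=0010 → (cmp)
[5] flags=0010 MI?F → skip
[6] flags=0010 MI?F → skip

VAL = 0x99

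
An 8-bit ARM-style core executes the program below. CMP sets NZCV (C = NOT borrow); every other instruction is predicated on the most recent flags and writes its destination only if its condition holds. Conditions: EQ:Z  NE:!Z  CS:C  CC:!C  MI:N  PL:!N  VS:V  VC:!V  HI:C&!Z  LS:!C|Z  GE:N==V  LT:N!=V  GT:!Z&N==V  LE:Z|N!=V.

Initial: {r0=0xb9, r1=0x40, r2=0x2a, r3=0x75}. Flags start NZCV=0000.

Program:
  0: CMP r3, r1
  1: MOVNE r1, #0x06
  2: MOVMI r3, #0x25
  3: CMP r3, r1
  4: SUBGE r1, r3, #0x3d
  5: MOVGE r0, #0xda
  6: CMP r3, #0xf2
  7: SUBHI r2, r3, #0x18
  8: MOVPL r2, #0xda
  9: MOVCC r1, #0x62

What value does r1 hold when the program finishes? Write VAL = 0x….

0: ✓ CMP  NZCV=0010
1: ✓ MOVNE  r1←0x06
2: · MOVMI
3: ✓ CMP  NZCV=0010
4: ✓ SUBGE  r1←0x38
5: ✓ MOVGE  r0←0xda
6: ✓ CMP  NZCV=1001
7: · SUBHI
8: · MOVPL
9: ✓ MOVCC  r1←0x62

VAL = 0x62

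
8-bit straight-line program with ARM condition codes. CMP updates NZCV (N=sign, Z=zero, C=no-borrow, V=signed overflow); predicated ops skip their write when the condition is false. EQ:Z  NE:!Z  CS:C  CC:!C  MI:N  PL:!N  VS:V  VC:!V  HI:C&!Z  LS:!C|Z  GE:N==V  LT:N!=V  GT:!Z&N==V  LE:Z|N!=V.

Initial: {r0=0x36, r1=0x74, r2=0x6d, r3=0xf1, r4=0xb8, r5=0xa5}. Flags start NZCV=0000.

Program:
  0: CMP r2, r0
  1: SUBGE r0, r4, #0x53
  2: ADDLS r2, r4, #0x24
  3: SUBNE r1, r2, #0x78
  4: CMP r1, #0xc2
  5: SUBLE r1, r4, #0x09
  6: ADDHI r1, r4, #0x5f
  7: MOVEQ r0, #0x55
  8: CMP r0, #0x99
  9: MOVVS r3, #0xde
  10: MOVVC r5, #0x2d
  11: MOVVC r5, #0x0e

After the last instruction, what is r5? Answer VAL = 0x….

VAL = 0xa5

[0] flags=0010 → (cmp)
[1] flags=0010 GE?T → r0=0x65
[2] flags=0010 LS?F → skip
[3] flags=0010 NE?T → r1=0xf5
[4] flags=0010 → (cmp)
[5] flags=0010 LE?F → skip
[6] flags=0010 HI?T → r1=0x17
[7] flags=0010 EQ?F → skip
[8] flags=1001 → (cmp)
[9] flags=1001 VS?T → r3=0xde
[10] flags=1001 VC?F → skip
[11] flags=1001 VC?F → skip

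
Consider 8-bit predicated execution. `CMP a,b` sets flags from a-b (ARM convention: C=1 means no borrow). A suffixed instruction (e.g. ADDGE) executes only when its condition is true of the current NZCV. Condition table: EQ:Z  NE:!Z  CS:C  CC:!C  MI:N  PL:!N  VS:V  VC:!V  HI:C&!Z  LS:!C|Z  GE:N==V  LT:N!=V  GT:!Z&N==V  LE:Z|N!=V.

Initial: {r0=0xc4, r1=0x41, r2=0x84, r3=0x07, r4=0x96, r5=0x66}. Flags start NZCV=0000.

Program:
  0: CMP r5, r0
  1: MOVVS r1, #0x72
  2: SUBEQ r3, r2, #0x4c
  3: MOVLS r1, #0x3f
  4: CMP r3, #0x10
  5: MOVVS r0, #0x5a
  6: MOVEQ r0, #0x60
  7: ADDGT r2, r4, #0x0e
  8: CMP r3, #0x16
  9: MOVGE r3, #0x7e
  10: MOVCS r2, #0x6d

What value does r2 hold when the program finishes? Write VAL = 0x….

VAL = 0x84

0: ✓ CMP  NZCV=1001
1: ✓ MOVVS  r1←0x72
2: · SUBEQ
3: ✓ MOVLS  r1←0x3f
4: ✓ CMP  NZCV=1000
5: · MOVVS
6: · MOVEQ
7: · ADDGT
8: ✓ CMP  NZCV=1000
9: · MOVGE
10: · MOVCS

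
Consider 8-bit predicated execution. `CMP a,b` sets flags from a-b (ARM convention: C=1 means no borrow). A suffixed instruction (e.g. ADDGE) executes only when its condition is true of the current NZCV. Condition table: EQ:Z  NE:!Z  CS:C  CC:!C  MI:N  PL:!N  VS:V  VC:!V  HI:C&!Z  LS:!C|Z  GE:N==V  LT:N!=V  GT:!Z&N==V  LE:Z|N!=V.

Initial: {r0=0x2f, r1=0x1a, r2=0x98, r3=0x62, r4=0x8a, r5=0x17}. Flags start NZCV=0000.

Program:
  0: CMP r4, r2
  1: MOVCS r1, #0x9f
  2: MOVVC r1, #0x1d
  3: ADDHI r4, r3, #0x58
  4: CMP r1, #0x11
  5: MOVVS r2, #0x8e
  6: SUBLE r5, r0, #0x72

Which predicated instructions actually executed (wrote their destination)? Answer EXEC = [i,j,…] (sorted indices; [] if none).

0: ✓ CMP  NZCV=1000
1: · MOVCS
2: ✓ MOVVC  r1←0x1d
3: · ADDHI
4: ✓ CMP  NZCV=0010
5: · MOVVS
6: · SUBLE

EXEC = [2]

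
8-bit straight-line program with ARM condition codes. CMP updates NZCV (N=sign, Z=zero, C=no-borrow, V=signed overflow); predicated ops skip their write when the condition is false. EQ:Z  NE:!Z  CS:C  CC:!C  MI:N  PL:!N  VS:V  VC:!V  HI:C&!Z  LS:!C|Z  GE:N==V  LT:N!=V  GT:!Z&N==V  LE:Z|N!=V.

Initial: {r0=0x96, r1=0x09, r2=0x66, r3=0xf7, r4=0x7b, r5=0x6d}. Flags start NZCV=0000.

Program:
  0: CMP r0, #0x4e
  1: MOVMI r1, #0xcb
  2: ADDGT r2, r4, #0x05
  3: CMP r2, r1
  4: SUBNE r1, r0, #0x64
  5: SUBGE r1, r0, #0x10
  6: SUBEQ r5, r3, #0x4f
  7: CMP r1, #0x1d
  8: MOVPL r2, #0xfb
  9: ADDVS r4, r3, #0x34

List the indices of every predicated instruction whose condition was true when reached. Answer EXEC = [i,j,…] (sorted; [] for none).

EXEC = [4,5,8,9]

[0] flags=0011 → (cmp)
[1] flags=0011 MI?F → skip
[2] flags=0011 GT?F → skip
[3] flags=0010 → (cmp)
[4] flags=0010 NE?T → r1=0x32
[5] flags=0010 GE?T → r1=0x86
[6] flags=0010 EQ?F → skip
[7] flags=0011 → (cmp)
[8] flags=0011 PL?T → r2=0xfb
[9] flags=0011 VS?T → r4=0x2b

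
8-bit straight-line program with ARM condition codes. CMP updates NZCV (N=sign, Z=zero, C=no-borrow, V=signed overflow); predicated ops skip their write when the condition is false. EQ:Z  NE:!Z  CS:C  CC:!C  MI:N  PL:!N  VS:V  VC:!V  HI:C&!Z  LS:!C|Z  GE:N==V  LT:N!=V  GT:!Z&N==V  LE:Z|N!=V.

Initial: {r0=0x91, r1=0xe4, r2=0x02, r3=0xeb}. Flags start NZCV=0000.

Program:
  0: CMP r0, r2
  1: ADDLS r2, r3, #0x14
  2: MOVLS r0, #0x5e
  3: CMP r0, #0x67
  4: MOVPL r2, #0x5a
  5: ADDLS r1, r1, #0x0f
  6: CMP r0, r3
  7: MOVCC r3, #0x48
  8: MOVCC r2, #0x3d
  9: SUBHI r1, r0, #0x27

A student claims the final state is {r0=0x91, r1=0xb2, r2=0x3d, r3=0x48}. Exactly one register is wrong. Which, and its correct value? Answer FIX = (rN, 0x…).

[0] flags=1010 → (cmp)
[1] flags=1010 LS?F → skip
[2] flags=1010 LS?F → skip
[3] flags=0011 → (cmp)
[4] flags=0011 PL?T → r2=0x5a
[5] flags=0011 LS?F → skip
[6] flags=1000 → (cmp)
[7] flags=1000 CC?T → r3=0x48
[8] flags=1000 CC?T → r2=0x3d
[9] flags=1000 HI?F → skip

FIX = (r1, 0xe4)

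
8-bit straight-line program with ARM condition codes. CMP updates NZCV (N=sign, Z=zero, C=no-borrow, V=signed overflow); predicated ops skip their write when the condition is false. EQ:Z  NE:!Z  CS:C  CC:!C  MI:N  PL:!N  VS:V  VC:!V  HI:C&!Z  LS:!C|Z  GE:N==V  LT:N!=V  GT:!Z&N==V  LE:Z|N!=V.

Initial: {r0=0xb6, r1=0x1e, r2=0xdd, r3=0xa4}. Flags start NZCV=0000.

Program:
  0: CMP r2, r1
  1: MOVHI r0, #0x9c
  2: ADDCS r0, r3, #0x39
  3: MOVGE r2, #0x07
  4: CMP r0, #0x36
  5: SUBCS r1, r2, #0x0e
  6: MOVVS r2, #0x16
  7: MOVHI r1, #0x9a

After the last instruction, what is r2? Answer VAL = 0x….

VAL = 0xdd

[0] flags=1010 → (cmp)
[1] flags=1010 HI?T → r0=0x9c
[2] flags=1010 CS?T → r0=0xdd
[3] flags=1010 GE?F → skip
[4] flags=1010 → (cmp)
[5] flags=1010 CS?T → r1=0xcf
[6] flags=1010 VS?F → skip
[7] flags=1010 HI?T → r1=0x9a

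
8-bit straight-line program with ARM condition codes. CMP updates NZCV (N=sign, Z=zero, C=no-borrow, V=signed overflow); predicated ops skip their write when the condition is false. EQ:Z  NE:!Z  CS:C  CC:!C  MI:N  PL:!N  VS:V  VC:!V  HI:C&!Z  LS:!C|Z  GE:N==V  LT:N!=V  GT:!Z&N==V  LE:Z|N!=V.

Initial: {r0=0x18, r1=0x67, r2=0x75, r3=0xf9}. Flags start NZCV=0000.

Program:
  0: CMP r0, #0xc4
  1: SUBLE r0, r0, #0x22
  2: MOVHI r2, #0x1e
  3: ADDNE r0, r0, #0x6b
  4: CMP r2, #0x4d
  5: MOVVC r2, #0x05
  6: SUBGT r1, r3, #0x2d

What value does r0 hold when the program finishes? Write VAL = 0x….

VAL = 0x83

[0] flags=0000 → (cmp)
[1] flags=0000 LE?F → skip
[2] flags=0000 HI?F → skip
[3] flags=0000 NE?T → r0=0x83
[4] flags=0010 → (cmp)
[5] flags=0010 VC?T → r2=0x05
[6] flags=0010 GT?T → r1=0xcc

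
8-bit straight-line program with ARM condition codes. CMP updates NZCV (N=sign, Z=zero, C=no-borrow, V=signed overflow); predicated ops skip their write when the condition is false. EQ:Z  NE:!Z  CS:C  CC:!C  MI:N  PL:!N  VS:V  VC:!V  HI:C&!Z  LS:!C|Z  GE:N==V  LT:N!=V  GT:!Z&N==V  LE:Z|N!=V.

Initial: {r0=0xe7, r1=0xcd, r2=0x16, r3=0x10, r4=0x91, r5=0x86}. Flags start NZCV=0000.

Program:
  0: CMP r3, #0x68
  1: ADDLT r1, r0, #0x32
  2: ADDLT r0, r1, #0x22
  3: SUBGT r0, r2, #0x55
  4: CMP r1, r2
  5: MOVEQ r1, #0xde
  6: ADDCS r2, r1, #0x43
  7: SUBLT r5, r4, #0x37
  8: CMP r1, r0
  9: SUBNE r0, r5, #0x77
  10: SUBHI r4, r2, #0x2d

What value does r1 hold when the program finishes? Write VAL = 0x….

VAL = 0x19

[0] flags=1000 → (cmp)
[1] flags=1000 LT?T → r1=0x19
[2] flags=1000 LT?T → r0=0x3b
[3] flags=1000 GT?F → skip
[4] flags=0010 → (cmp)
[5] flags=0010 EQ?F → skip
[6] flags=0010 CS?T → r2=0x5c
[7] flags=0010 LT?F → skip
[8] flags=1000 → (cmp)
[9] flags=1000 NE?T → r0=0x0f
[10] flags=1000 HI?F → skip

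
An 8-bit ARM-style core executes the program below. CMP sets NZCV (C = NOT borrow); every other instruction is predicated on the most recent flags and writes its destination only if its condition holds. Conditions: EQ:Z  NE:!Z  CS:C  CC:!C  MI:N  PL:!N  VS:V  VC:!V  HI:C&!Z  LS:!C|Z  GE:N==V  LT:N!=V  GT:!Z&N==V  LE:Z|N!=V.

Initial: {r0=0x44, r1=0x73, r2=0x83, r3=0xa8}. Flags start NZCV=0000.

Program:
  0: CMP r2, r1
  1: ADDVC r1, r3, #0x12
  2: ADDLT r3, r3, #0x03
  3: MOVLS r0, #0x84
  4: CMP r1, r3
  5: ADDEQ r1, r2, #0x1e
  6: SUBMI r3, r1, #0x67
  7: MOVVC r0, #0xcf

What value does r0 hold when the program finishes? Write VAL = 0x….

[0] flags=0011 → (cmp)
[1] flags=0011 VC?F → skip
[2] flags=0011 LT?T → r3=0xab
[3] flags=0011 LS?F → skip
[4] flags=1001 → (cmp)
[5] flags=1001 EQ?F → skip
[6] flags=1001 MI?T → r3=0x0c
[7] flags=1001 VC?F → skip

VAL = 0x44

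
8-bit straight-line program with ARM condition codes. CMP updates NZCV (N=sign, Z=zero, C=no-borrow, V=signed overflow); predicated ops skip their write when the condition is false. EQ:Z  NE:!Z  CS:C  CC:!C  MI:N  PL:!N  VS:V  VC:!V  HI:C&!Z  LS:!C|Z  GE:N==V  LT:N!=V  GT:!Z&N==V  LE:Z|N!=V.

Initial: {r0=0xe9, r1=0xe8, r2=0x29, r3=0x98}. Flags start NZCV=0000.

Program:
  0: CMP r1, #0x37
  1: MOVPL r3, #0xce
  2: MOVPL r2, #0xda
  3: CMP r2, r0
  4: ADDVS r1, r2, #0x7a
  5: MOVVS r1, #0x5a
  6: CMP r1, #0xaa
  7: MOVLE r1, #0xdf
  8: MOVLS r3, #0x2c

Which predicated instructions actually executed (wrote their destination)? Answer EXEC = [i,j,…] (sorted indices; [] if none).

EXEC = []

[0] flags=1010 → (cmp)
[1] flags=1010 PL?F → skip
[2] flags=1010 PL?F → skip
[3] flags=0000 → (cmp)
[4] flags=0000 VS?F → skip
[5] flags=0000 VS?F → skip
[6] flags=0010 → (cmp)
[7] flags=0010 LE?F → skip
[8] flags=0010 LS?F → skip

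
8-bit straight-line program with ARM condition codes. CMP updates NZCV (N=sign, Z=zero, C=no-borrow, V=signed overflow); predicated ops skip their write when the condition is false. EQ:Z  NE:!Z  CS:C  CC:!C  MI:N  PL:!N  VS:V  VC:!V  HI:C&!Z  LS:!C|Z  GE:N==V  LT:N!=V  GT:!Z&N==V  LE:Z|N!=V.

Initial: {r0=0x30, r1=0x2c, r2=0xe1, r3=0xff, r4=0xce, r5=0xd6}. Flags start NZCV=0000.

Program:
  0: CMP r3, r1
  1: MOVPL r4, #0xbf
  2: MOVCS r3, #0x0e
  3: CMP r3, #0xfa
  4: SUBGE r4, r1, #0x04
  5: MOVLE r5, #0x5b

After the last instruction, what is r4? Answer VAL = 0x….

VAL = 0x28

[0] flags=1010 → (cmp)
[1] flags=1010 PL?F → skip
[2] flags=1010 CS?T → r3=0x0e
[3] flags=0000 → (cmp)
[4] flags=0000 GE?T → r4=0x28
[5] flags=0000 LE?F → skip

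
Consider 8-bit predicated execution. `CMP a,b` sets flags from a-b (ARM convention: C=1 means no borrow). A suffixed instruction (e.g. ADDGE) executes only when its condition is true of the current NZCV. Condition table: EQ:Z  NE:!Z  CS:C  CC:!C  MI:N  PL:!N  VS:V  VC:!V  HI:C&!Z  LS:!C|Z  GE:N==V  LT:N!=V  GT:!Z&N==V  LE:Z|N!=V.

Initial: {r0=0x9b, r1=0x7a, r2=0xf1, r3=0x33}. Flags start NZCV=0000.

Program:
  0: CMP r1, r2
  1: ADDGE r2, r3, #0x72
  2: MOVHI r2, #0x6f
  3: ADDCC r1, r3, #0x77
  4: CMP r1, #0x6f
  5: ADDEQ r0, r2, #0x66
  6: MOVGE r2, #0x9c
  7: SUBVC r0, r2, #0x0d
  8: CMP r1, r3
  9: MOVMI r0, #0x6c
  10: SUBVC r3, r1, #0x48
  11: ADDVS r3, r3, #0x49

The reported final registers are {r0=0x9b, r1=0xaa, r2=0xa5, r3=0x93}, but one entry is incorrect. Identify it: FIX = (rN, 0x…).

FIX = (r3, 0x7c)

0: ✓ CMP  NZCV=1001
1: ✓ ADDGE  r2←0xa5
2: · MOVHI
3: ✓ ADDCC  r1←0xaa
4: ✓ CMP  NZCV=0011
5: · ADDEQ
6: · MOVGE
7: · SUBVC
8: ✓ CMP  NZCV=0011
9: · MOVMI
10: · SUBVC
11: ✓ ADDVS  r3←0x7c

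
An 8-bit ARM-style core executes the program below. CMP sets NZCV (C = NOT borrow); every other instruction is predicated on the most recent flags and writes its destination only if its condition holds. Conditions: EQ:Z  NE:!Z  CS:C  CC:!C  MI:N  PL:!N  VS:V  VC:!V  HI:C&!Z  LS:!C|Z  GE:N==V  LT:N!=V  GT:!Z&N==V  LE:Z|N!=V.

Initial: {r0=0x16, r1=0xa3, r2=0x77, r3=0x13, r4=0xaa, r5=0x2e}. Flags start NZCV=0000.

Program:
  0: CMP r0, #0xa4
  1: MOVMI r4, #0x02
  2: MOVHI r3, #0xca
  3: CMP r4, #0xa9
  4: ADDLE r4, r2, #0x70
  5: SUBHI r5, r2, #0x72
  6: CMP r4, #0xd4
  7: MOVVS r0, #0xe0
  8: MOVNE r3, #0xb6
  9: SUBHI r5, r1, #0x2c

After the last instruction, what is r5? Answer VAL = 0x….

VAL = 0x05

0: ✓ CMP  NZCV=0000
1: · MOVMI
2: · MOVHI
3: ✓ CMP  NZCV=0010
4: · ADDLE
5: ✓ SUBHI  r5←0x05
6: ✓ CMP  NZCV=1000
7: · MOVVS
8: ✓ MOVNE  r3←0xb6
9: · SUBHI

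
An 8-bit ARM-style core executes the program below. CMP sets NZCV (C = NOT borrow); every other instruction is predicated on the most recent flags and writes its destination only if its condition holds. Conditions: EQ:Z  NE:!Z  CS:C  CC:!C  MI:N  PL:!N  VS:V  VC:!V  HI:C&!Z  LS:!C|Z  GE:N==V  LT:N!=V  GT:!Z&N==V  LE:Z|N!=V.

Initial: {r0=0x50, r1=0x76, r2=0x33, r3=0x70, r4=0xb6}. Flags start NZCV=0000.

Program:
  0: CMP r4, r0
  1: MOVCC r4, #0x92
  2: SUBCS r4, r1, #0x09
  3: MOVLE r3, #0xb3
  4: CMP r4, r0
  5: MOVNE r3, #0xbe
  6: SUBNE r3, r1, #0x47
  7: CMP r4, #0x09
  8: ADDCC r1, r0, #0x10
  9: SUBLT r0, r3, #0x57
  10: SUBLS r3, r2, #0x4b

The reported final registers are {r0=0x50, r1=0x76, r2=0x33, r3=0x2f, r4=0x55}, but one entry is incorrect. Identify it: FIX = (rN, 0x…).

FIX = (r4, 0x6d)

0: ✓ CMP  NZCV=0011
1: · MOVCC
2: ✓ SUBCS  r4←0x6d
3: ✓ MOVLE  r3←0xb3
4: ✓ CMP  NZCV=0010
5: ✓ MOVNE  r3←0xbe
6: ✓ SUBNE  r3←0x2f
7: ✓ CMP  NZCV=0010
8: · ADDCC
9: · SUBLT
10: · SUBLS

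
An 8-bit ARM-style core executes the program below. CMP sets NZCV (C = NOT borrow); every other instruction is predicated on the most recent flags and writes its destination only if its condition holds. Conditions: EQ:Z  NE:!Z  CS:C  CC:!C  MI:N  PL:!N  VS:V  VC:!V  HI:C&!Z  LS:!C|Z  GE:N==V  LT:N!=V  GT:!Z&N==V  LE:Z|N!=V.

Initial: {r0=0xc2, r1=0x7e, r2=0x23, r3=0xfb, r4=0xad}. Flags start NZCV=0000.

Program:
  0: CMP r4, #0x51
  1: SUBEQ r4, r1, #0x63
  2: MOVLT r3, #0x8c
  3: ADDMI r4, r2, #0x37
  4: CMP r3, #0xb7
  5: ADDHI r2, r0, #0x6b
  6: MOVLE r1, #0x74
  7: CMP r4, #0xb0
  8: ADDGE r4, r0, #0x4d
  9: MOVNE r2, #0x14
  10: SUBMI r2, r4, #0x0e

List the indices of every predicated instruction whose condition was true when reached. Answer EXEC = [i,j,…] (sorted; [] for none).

0: ✓ CMP  NZCV=0011
1: · SUBEQ
2: ✓ MOVLT  r3←0x8c
3: · ADDMI
4: ✓ CMP  NZCV=1000
5: · ADDHI
6: ✓ MOVLE  r1←0x74
7: ✓ CMP  NZCV=1000
8: · ADDGE
9: ✓ MOVNE  r2←0x14
10: ✓ SUBMI  r2←0x9f

EXEC = [2,6,9,10]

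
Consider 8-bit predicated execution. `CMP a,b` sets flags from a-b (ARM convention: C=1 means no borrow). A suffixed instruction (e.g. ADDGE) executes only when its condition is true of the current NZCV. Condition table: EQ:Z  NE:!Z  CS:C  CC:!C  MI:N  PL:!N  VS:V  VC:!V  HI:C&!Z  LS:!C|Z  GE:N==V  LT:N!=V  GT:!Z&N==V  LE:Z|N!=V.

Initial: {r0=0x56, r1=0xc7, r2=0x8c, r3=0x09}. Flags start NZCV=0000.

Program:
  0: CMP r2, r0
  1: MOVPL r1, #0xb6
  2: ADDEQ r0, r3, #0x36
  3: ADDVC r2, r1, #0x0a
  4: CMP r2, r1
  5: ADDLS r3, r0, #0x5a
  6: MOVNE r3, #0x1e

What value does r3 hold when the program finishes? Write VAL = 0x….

VAL = 0x1e

[0] flags=0011 → (cmp)
[1] flags=0011 PL?T → r1=0xb6
[2] flags=0011 EQ?F → skip
[3] flags=0011 VC?F → skip
[4] flags=1000 → (cmp)
[5] flags=1000 LS?T → r3=0xb0
[6] flags=1000 NE?T → r3=0x1e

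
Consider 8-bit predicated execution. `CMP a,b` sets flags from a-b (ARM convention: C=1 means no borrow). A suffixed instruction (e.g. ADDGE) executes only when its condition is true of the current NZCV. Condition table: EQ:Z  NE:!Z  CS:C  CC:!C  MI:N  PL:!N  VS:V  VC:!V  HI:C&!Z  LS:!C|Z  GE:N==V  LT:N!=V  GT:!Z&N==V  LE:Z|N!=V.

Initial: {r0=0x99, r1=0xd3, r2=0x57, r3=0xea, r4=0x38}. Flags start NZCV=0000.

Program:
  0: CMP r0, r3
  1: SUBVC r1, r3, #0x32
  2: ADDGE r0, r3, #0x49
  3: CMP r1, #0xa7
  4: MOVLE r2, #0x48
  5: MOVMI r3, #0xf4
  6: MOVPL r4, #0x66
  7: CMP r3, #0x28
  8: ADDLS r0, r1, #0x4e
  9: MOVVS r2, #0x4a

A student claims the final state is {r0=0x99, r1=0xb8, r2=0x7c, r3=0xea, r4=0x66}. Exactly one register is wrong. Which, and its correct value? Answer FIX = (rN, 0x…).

0: ✓ CMP  NZCV=1000
1: ✓ SUBVC  r1←0xb8
2: · ADDGE
3: ✓ CMP  NZCV=0010
4: · MOVLE
5: · MOVMI
6: ✓ MOVPL  r4←0x66
7: ✓ CMP  NZCV=1010
8: · ADDLS
9: · MOVVS

FIX = (r2, 0x57)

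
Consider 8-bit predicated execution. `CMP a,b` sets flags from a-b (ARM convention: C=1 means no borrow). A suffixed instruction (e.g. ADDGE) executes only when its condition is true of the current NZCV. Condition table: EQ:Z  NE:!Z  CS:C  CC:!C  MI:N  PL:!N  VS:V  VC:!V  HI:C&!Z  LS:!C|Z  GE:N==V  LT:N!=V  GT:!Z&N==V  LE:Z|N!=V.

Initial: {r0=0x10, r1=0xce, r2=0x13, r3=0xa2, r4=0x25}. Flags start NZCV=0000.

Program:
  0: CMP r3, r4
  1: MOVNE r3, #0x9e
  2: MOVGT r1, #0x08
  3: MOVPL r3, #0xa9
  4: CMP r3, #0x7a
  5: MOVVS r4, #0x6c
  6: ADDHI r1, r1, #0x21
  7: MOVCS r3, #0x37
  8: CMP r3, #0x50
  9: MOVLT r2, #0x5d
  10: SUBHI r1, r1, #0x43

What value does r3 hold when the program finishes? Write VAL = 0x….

VAL = 0x37

[0] flags=0011 → (cmp)
[1] flags=0011 NE?T → r3=0x9e
[2] flags=0011 GT?F → skip
[3] flags=0011 PL?T → r3=0xa9
[4] flags=0011 → (cmp)
[5] flags=0011 VS?T → r4=0x6c
[6] flags=0011 HI?T → r1=0xef
[7] flags=0011 CS?T → r3=0x37
[8] flags=1000 → (cmp)
[9] flags=1000 LT?T → r2=0x5d
[10] flags=1000 HI?F → skip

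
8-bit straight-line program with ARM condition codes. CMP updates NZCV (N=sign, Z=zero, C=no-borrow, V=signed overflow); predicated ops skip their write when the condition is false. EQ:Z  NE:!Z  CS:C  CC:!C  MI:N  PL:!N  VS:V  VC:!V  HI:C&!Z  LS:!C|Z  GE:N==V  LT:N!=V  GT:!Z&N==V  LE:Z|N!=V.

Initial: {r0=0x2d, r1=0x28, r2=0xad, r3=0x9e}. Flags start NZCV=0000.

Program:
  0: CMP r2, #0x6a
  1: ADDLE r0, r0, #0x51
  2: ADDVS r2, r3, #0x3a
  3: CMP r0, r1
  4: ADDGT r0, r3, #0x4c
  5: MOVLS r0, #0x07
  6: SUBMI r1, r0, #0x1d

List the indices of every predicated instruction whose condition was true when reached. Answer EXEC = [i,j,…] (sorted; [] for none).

0: ✓ CMP  NZCV=0011
1: ✓ ADDLE  r0←0x7e
2: ✓ ADDVS  r2←0xd8
3: ✓ CMP  NZCV=0010
4: ✓ ADDGT  r0←0xea
5: · MOVLS
6: · SUBMI

EXEC = [1,2,4]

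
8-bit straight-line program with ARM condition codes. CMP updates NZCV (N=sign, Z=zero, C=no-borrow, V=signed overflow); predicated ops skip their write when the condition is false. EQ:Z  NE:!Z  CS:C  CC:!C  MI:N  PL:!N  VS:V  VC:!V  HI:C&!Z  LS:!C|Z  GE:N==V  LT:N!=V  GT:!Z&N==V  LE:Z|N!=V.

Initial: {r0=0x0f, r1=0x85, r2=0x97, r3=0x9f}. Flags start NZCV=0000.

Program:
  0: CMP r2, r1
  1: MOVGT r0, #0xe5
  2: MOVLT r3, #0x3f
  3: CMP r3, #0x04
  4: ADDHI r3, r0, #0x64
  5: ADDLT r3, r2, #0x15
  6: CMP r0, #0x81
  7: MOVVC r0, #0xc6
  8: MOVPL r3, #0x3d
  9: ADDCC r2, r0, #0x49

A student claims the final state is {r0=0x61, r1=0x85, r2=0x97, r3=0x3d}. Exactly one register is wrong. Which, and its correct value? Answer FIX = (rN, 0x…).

FIX = (r0, 0xc6)

0: ✓ CMP  NZCV=0010
1: ✓ MOVGT  r0←0xe5
2: · MOVLT
3: ✓ CMP  NZCV=1010
4: ✓ ADDHI  r3←0x49
5: ✓ ADDLT  r3←0xac
6: ✓ CMP  NZCV=0010
7: ✓ MOVVC  r0←0xc6
8: ✓ MOVPL  r3←0x3d
9: · ADDCC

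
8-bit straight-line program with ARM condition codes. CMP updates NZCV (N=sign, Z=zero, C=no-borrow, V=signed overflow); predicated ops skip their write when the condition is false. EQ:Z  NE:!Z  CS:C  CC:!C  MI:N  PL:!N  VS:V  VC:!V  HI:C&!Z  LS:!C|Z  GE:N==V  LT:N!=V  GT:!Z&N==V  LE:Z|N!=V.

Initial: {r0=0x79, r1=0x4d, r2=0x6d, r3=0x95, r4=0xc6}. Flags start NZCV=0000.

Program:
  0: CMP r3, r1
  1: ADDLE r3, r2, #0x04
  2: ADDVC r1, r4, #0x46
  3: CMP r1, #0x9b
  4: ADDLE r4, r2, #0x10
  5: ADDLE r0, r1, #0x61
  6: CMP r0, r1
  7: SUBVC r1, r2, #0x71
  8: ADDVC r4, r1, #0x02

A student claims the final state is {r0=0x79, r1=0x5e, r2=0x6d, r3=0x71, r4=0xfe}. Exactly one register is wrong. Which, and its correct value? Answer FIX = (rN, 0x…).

0: ✓ CMP  NZCV=0011
1: ✓ ADDLE  r3←0x71
2: · ADDVC
3: ✓ CMP  NZCV=1001
4: · ADDLE
5: · ADDLE
6: ✓ CMP  NZCV=0010
7: ✓ SUBVC  r1←0xfc
8: ✓ ADDVC  r4←0xfe

FIX = (r1, 0xfc)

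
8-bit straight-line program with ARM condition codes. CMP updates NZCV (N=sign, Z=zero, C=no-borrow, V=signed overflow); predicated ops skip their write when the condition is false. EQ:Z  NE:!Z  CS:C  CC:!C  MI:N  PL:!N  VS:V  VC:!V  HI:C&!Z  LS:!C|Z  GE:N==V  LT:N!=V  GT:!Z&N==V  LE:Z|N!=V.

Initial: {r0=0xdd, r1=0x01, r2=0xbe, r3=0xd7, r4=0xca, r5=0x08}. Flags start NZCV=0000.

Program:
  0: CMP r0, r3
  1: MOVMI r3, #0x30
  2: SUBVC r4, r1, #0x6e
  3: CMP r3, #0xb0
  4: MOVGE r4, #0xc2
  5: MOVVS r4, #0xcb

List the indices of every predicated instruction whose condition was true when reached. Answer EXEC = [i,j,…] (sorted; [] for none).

EXEC = [2,4]

[0] flags=0010 → (cmp)
[1] flags=0010 MI?F → skip
[2] flags=0010 VC?T → r4=0x93
[3] flags=0010 → (cmp)
[4] flags=0010 GE?T → r4=0xc2
[5] flags=0010 VS?F → skip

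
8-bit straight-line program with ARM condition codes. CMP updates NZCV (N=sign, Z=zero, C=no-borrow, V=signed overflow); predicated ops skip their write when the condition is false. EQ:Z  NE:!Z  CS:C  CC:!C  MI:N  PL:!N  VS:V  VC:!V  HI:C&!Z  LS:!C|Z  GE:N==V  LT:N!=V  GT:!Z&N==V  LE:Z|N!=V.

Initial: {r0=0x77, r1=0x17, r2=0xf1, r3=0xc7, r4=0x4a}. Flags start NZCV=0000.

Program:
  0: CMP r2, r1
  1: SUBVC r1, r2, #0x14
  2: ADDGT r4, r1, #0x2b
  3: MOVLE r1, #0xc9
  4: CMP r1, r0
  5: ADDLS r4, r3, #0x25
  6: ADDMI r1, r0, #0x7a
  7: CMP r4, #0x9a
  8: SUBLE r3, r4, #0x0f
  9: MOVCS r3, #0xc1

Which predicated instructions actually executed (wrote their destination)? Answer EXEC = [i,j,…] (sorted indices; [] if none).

EXEC = [1,3]

0: ✓ CMP  NZCV=1010
1: ✓ SUBVC  r1←0xdd
2: · ADDGT
3: ✓ MOVLE  r1←0xc9
4: ✓ CMP  NZCV=0011
5: · ADDLS
6: · ADDMI
7: ✓ CMP  NZCV=1001
8: · SUBLE
9: · MOVCS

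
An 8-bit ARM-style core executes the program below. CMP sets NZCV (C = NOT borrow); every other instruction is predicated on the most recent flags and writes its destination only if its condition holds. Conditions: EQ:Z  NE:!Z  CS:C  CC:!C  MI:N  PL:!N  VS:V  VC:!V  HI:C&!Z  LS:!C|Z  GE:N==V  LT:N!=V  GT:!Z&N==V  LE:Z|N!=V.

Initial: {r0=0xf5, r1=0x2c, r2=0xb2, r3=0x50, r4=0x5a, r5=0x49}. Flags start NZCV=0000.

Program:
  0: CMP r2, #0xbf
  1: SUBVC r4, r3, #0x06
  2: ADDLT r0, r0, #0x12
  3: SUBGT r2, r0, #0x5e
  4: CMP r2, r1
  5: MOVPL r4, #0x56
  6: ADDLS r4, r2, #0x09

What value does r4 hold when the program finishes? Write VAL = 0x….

0: ✓ CMP  NZCV=1000
1: ✓ SUBVC  r4←0x4a
2: ✓ ADDLT  r0←0x07
3: · SUBGT
4: ✓ CMP  NZCV=1010
5: · MOVPL
6: · ADDLS

VAL = 0x4a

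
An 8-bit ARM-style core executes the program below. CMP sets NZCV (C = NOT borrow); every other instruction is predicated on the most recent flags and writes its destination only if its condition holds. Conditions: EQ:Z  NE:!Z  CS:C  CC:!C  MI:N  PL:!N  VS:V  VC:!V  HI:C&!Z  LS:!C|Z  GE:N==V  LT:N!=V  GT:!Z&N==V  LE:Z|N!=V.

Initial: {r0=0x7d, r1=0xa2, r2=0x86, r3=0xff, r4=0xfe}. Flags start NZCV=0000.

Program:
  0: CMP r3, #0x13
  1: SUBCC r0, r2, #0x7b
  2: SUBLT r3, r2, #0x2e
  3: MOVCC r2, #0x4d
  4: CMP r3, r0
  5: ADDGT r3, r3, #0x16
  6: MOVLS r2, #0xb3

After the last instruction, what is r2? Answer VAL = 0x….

VAL = 0xb3

[0] flags=1010 → (cmp)
[1] flags=1010 CC?F → skip
[2] flags=1010 LT?T → r3=0x58
[3] flags=1010 CC?F → skip
[4] flags=1000 → (cmp)
[5] flags=1000 GT?F → skip
[6] flags=1000 LS?T → r2=0xb3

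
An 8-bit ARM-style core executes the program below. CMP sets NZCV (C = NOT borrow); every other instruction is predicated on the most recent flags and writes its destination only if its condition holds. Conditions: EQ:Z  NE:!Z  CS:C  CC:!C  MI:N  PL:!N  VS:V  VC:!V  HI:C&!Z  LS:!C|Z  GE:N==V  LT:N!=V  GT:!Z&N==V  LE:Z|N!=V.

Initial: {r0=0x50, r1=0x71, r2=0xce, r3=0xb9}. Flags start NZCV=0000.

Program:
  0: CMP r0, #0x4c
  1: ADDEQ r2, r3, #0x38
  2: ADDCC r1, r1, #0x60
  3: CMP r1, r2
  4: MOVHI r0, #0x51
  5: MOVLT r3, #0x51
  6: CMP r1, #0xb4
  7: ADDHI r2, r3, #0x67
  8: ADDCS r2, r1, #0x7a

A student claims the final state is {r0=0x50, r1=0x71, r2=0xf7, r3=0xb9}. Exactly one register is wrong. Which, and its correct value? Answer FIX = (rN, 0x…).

0: ✓ CMP  NZCV=0010
1: · ADDEQ
2: · ADDCC
3: ✓ CMP  NZCV=1001
4: · MOVHI
5: · MOVLT
6: ✓ CMP  NZCV=1001
7: · ADDHI
8: · ADDCS

FIX = (r2, 0xce)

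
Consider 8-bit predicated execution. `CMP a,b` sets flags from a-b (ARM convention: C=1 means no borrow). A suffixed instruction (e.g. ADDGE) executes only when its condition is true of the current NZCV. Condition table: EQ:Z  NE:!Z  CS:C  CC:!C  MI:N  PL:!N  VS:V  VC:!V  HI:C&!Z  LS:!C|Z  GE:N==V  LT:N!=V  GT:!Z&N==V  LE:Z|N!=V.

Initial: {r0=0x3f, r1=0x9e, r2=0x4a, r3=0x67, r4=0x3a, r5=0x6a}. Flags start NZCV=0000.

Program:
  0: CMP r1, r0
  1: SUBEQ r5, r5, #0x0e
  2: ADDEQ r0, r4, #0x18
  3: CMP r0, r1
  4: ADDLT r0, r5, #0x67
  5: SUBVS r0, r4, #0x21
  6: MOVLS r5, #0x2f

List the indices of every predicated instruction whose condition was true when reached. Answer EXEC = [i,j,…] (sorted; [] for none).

EXEC = [5,6]

[0] flags=0011 → (cmp)
[1] flags=0011 EQ?F → skip
[2] flags=0011 EQ?F → skip
[3] flags=1001 → (cmp)
[4] flags=1001 LT?F → skip
[5] flags=1001 VS?T → r0=0x19
[6] flags=1001 LS?T → r5=0x2f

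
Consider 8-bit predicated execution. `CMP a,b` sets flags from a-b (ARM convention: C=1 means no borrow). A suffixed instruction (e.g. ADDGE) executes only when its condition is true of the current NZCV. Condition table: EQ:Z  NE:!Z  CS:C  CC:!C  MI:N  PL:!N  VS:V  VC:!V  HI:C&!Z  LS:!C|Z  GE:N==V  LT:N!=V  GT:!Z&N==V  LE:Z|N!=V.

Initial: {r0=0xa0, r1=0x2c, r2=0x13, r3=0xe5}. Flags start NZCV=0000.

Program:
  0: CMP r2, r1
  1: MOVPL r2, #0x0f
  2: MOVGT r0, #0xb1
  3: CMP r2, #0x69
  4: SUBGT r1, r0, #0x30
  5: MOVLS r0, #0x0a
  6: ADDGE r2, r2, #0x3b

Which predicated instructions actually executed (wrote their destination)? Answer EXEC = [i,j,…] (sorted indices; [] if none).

0: ✓ CMP  NZCV=1000
1: · MOVPL
2: · MOVGT
3: ✓ CMP  NZCV=1000
4: · SUBGT
5: ✓ MOVLS  r0←0x0a
6: · ADDGE

EXEC = [5]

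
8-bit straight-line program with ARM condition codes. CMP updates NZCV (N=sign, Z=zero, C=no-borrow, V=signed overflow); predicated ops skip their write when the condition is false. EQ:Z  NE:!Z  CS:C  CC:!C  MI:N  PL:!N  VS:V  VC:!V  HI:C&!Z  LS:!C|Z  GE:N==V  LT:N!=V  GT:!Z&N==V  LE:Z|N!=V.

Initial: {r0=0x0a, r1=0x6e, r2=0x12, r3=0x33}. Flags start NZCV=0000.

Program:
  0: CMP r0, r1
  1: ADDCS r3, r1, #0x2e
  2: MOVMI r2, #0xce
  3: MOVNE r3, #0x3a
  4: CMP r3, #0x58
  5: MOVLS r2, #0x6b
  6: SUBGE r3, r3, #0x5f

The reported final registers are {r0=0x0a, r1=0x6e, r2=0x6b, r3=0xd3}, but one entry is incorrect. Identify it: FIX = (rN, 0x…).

0: ✓ CMP  NZCV=1000
1: · ADDCS
2: ✓ MOVMI  r2←0xce
3: ✓ MOVNE  r3←0x3a
4: ✓ CMP  NZCV=1000
5: ✓ MOVLS  r2←0x6b
6: · SUBGE

FIX = (r3, 0x3a)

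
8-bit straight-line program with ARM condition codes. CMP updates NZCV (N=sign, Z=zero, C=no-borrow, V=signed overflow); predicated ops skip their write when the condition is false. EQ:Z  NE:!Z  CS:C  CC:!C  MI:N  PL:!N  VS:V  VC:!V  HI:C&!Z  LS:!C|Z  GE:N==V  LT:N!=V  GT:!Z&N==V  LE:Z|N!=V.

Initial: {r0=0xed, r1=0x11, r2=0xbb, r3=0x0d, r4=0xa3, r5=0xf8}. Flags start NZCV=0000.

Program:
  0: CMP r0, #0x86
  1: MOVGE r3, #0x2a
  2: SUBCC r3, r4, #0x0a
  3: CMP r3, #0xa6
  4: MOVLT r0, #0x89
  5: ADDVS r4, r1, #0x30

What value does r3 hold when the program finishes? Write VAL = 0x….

[0] flags=0010 → (cmp)
[1] flags=0010 GE?T → r3=0x2a
[2] flags=0010 CC?F → skip
[3] flags=1001 → (cmp)
[4] flags=1001 LT?F → skip
[5] flags=1001 VS?T → r4=0x41

VAL = 0x2a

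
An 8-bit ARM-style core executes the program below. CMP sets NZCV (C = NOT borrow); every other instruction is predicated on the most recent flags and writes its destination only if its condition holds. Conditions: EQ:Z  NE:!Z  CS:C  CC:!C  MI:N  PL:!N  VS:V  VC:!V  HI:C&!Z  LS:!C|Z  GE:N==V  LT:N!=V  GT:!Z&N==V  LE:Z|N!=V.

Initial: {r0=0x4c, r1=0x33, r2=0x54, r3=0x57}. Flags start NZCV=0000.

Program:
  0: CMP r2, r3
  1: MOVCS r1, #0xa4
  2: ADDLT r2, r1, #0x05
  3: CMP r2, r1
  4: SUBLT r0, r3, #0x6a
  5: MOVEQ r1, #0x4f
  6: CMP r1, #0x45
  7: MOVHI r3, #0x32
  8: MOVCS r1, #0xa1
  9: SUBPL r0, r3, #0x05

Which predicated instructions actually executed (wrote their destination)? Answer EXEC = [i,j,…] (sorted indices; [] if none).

EXEC = [2]

[0] flags=1000 → (cmp)
[1] flags=1000 CS?F → skip
[2] flags=1000 LT?T → r2=0x38
[3] flags=0010 → (cmp)
[4] flags=0010 LT?F → skip
[5] flags=0010 EQ?F → skip
[6] flags=1000 → (cmp)
[7] flags=1000 HI?F → skip
[8] flags=1000 CS?F → skip
[9] flags=1000 PL?F → skip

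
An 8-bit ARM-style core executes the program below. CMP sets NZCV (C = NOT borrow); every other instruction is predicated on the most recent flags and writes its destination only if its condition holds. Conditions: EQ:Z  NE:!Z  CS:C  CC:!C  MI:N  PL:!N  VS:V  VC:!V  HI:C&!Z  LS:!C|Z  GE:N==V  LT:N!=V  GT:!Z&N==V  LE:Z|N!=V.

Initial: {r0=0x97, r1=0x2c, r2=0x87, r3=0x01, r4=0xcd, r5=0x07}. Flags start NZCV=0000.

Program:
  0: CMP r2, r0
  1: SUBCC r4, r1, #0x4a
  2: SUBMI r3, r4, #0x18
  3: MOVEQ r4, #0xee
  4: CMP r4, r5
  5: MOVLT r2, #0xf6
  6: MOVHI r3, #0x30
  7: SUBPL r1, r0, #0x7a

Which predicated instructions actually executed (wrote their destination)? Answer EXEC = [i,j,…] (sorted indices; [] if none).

EXEC = [1,2,5,6]

0: ✓ CMP  NZCV=1000
1: ✓ SUBCC  r4←0xe2
2: ✓ SUBMI  r3←0xca
3: · MOVEQ
4: ✓ CMP  NZCV=1010
5: ✓ MOVLT  r2←0xf6
6: ✓ MOVHI  r3←0x30
7: · SUBPL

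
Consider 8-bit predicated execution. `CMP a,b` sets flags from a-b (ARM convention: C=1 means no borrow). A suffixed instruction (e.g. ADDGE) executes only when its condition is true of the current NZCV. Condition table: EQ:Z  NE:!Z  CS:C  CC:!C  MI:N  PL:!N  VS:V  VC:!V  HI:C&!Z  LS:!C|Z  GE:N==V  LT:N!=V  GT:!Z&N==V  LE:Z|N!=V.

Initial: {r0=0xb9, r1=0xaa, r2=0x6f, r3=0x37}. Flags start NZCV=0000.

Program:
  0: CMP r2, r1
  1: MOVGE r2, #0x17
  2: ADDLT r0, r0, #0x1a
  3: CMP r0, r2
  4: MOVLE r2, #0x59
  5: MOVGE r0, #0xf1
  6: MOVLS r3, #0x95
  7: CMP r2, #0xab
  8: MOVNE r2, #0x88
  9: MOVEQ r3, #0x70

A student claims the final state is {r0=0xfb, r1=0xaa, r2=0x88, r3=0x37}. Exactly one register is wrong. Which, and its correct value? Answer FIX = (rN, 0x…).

FIX = (r0, 0xb9)

0: ✓ CMP  NZCV=1001
1: ✓ MOVGE  r2←0x17
2: · ADDLT
3: ✓ CMP  NZCV=1010
4: ✓ MOVLE  r2←0x59
5: · MOVGE
6: · MOVLS
7: ✓ CMP  NZCV=1001
8: ✓ MOVNE  r2←0x88
9: · MOVEQ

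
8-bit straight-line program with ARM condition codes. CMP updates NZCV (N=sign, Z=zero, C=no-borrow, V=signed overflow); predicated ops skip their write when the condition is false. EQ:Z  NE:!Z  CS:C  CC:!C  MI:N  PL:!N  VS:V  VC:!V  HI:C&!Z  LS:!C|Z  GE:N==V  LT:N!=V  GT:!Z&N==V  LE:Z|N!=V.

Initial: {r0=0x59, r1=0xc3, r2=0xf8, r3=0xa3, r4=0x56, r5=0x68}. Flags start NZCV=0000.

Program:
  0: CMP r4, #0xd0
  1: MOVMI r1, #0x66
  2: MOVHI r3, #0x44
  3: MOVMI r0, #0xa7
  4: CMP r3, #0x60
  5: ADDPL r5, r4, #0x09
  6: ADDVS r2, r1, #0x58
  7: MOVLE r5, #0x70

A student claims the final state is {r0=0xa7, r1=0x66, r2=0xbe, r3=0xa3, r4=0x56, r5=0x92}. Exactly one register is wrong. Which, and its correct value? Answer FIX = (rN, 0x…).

0: ✓ CMP  NZCV=1001
1: ✓ MOVMI  r1←0x66
2: · MOVHI
3: ✓ MOVMI  r0←0xa7
4: ✓ CMP  NZCV=0011
5: ✓ ADDPL  r5←0x5f
6: ✓ ADDVS  r2←0xbe
7: ✓ MOVLE  r5←0x70

FIX = (r5, 0x70)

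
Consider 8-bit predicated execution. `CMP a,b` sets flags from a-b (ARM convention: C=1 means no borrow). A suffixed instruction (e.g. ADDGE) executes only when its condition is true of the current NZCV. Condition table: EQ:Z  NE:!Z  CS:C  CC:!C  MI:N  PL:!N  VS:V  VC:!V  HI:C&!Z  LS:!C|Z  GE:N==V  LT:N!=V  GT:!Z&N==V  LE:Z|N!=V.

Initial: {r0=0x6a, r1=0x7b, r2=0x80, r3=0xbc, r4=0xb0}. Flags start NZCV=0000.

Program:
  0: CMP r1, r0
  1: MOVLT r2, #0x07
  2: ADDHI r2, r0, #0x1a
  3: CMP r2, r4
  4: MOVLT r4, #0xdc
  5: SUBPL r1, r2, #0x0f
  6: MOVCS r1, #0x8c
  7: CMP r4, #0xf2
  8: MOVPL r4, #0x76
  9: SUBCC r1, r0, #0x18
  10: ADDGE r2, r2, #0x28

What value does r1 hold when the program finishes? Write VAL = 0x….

VAL = 0x52

[0] flags=0010 → (cmp)
[1] flags=0010 LT?F → skip
[2] flags=0010 HI?T → r2=0x84
[3] flags=1000 → (cmp)
[4] flags=1000 LT?T → r4=0xdc
[5] flags=1000 PL?F → skip
[6] flags=1000 CS?F → skip
[7] flags=1000 → (cmp)
[8] flags=1000 PL?F → skip
[9] flags=1000 CC?T → r1=0x52
[10] flags=1000 GE?F → skip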